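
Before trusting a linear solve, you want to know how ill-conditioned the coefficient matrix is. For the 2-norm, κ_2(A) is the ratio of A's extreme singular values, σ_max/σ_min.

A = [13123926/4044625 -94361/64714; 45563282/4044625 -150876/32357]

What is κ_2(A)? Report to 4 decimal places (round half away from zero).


AᵀA = [276707704648/2013414325 -23057228079/402682865; -23057228079/402682865 7689097525/322146292]; tr = 99927558209/619512100, det = 260144641/154878025
char-poly roots: 16129/100 and 64516/6195121
κ_2(A) = √(λ_max/λ_min) = √((16129/100) / (64516/6195121)) = 124.4500

124.4500


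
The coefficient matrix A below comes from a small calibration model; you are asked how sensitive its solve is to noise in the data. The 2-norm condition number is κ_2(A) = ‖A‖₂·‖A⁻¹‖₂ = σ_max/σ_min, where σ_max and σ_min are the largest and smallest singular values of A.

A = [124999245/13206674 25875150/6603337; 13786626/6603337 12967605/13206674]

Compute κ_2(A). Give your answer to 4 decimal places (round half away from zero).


99.1120

M = AᵀA = [9747231098409/103757428996 1015215269040/25939357249; 1015215269040/25939357249 1693189964025/103757428996]. tr(M)=33847399593/306974642, det(M)=3038765625/2455797136
char-poly roots: 441/4 and 6890625/613949284
κ_2(A) = √(λ_max/λ_min) = √((441/4) / (6890625/613949284)) = 99.1120


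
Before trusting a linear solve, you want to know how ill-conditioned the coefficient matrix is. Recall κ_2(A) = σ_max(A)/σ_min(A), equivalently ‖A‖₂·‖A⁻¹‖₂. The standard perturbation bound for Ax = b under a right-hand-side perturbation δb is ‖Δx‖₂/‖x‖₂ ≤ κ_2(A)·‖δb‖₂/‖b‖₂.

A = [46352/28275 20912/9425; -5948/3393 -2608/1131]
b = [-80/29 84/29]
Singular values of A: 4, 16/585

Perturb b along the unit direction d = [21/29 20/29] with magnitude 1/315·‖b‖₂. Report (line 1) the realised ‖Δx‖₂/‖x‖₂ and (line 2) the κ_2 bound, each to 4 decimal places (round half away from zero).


0.4643
0.4643

largest singular value 4, smallest 16/585
condition number: 4 ÷ (16/585) = 146.2500
perturbation bound = 146.2500·1/315 = 0.4643
solve Ax = b  →  x = [-0.6000 -0.8000]
2-norm of b is 4.0000; of x, 1.0000
re-solving with b+δb shifts x by Δx of norm 0.4643
realised ‖Δx‖/‖x‖ = 0.4643
realised/bound = 1 exactly: the bound is attained for this b and d


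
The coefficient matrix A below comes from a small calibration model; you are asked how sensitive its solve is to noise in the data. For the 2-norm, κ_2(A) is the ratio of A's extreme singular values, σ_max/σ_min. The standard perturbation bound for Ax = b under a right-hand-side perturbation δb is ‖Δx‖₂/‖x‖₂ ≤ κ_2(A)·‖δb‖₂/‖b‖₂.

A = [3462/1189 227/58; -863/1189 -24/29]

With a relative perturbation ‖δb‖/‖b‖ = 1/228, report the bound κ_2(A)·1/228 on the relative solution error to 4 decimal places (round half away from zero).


0.2544

AᵀA = [7573/841 10089/841; 10089/841 53833/3364]; tr = 84125/3364, det = 625/3364
λ_max, λ_min = (84125/3364 ± √7068605625/11316496)/2 = 25, 25/3364
κ_2(A) = √(λ_max/λ_min) = √(25 / (25/3364)) = 58.0000
worst-case relative error ≤ 58.0000 × 1/228 = 0.2544


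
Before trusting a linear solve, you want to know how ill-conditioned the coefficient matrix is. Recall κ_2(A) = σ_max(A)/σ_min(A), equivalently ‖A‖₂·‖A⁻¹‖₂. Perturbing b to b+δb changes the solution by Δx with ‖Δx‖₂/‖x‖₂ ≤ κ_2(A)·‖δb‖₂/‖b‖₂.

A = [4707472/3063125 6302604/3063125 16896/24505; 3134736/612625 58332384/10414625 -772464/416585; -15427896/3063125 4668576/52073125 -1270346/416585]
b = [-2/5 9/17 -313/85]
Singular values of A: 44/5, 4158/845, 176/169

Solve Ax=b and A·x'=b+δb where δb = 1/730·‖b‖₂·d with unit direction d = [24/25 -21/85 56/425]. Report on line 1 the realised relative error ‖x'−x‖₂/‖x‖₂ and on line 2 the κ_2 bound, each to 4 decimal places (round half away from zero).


0.0042
0.0116

largest singular value 44/5, smallest 176/169
condition number: (44/5) ÷ (176/169) = 8.4500
perturbation bound = 8.4500·1/730 = 0.0116
solve Ax = b  →  x = [0.8513 -0.7563 -0.2207]
‖b‖ = 3.7417, ‖x‖ = 1.1599
δb = ε·‖b‖·d = [0.0049 -0.0013 0.0007]; solving A·Δx = δb gives ‖Δx‖ = 0.0049
dividing the unrounded norms, ‖Δx‖/‖x‖ = 0.0042
tightness: 0.0042 against a bound of 0.0116 (unrounded ratio ≈ 0.3666)


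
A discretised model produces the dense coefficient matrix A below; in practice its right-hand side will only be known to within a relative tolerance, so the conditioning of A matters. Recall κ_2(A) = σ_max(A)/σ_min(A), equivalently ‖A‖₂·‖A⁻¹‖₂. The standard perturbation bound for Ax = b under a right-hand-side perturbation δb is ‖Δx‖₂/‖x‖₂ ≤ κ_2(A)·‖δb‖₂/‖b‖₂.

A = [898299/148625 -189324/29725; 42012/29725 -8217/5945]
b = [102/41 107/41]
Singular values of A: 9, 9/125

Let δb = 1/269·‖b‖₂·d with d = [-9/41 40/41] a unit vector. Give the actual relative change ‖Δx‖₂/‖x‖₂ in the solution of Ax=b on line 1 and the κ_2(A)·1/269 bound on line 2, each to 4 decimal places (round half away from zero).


from the listed singular values, σ₁ = 9, σ_n = 9/125
κ = σ_max/σ_min = 9/(9/125) = 125.0000
bound on ‖Δx‖/‖x‖: κ·ε = 125.0000·1/269 = 0.4647
solve Ax = b  →  x = [20.3448 18.9157]
‖b‖₂ = 3.6056 and ‖x‖₂ = 27.7798
δb = ε·‖b‖·d = [-0.0029 0.0131]; solving A·Δx = δb gives ‖Δx‖ = 0.1862
dividing the unrounded norms, ‖Δx‖/‖x‖ = 0.0067
so the bound overstates the realised error by a factor of ≈ 69.3425 (computed from the unrounded values)

0.0067
0.4647


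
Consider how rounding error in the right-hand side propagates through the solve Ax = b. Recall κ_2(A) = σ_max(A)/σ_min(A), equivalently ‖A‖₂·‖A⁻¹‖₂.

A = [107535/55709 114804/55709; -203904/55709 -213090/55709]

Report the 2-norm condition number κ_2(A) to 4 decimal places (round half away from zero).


form AᵀA = [183877569/10738729 193063500/10738729; 193063500/10738729 202724244/10738729] with trace 459693/12769 and determinant 324/12769
solving λ² − 459693/12769·λ + 324/12769 = 0 gives λ = 36, 9/12769
κ = σ_max/σ_min = 6/(3/113) = 226.0000

226.0000


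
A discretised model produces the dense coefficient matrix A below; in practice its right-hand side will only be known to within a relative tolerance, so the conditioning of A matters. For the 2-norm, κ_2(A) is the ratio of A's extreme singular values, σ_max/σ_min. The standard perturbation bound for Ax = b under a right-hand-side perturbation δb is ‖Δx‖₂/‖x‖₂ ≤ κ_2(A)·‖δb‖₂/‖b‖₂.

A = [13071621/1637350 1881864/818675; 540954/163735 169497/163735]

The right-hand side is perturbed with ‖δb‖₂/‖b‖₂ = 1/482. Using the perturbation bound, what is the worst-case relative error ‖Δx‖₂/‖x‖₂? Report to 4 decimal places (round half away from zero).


0.2509

M = AᵀA = [1184203541889/15863402500 86341766238/3965850625; 86341766238/3965850625 25204987809/3965850625]. tr(M)=2056037589/25381444, det(M)=11390625/25381444
eigenvalues of AᵀA: λ = (tr ± √(tr²−4·det))/2 = 81, 140625/25381444
κ_2(A) = √(λ_max/λ_min) = √(81 / (140625/25381444)) = 120.9120
bound on ‖Δx‖/‖x‖: κ·ε = 120.9120·1/482 = 0.2509


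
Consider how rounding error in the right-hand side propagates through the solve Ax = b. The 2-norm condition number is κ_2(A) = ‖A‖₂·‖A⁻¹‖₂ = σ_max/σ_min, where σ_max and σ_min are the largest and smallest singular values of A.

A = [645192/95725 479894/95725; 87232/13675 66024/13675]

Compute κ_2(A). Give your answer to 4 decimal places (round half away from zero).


239.3125

M = AᵀA = [157826877248/1832655125 118366928496/1832655125; 118366928496/1832655125 88779502292/1832655125]. tr(M)=49321275908/366531025, det(M)=2897022976/9163275625
char-poly roots: 3364/25 and 861184/366531025
κ_2(A) = √(λ_max/λ_min) = √((3364/25) / (861184/366531025)) = 239.3125


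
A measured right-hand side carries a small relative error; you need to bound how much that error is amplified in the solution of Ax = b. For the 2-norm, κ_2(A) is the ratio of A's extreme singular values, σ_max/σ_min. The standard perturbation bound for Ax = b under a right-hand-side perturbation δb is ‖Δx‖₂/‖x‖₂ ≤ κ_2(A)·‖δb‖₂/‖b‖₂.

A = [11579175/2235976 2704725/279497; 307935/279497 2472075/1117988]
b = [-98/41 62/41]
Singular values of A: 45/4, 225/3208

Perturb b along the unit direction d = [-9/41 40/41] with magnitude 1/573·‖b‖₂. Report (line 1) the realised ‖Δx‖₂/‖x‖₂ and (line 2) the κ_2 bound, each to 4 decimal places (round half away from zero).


from the listed singular values, σ₁ = 45/4, σ_n = 225/3208
κ = σ_max/σ_min = (45/4)/(225/3208) = 160.4000
bound on ‖Δx‖/‖x‖: κ·ε = 160.4000·1/573 = 0.2799
solve Ax = b  →  x = [-25.2444 13.2622]
‖b‖ = 2.8284, ‖x‖ = 28.5161
re-solving with b+δb shifts x by Δx of norm 0.0704
realised ‖Δx‖/‖x‖ = 0.0025
so the bound overstates the realised error by a factor of ≈ 113.4221 (computed from the unrounded values)

0.0025
0.2799


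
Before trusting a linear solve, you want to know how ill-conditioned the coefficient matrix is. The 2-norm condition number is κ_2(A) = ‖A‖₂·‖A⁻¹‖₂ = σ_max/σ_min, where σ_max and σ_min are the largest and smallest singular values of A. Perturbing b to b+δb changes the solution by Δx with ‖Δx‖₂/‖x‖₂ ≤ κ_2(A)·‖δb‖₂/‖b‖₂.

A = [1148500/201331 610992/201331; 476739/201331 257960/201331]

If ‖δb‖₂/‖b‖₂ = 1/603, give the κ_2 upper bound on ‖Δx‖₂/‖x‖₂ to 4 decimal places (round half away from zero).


0.6610

form AᵀA = [9149895409/239847169 4879904760/239847169; 4879904760/239847169 2602689856/239847169] with trace 40666385/829921 and determinant 12544/829921
solving λ² − 40666385/829921·λ + 12544/829921 = 0 gives λ = 49, 256/829921
σ_max=√49=7, σ_min=√(256/829921)=(16/911) → κ = 398.5625
bound on ‖Δx‖/‖x‖: κ·ε = 398.5625·1/603 = 0.6610


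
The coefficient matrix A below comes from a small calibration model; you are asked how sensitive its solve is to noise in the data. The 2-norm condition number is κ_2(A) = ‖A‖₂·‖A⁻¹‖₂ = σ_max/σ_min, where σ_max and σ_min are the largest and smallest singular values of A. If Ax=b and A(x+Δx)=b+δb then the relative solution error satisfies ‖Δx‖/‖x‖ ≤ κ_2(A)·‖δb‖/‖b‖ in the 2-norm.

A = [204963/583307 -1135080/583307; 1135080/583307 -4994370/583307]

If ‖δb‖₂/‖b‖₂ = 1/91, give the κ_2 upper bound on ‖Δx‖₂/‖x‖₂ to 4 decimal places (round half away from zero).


1.1440

M = AᵀA = [791443449/202407529 -3510802440/202407529; -3510802440/202407529 15605079300/202407529]. tr(M)=9754029/120409, det(M)=72900/120409
eigenvalues of AᵀA: λ = (tr ± √(tr²−4·det))/2 = 81, 900/120409
κ = σ_max/σ_min = 9/(30/347) = 104.1000
perturbation bound = 104.1000·1/91 = 1.1440


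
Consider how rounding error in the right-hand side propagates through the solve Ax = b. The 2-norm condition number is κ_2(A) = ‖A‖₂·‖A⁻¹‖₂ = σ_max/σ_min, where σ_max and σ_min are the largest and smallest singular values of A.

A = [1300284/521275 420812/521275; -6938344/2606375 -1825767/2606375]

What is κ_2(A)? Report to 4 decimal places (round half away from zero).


M = AᵀA = [107501878096/8077515625 31328391528/8077515625; 31328391528/8077515625 9227697529/8077515625]. tr(M)=186767321/12924025, det(M)=2085136/12924025
λ_max, λ_min = (186767321/12924025 ± √34774238794347441/167030422200625)/2 = 361/25, 5776/516961
κ = σ_max/σ_min = (19/5)/(76/719) = 35.9500

35.9500


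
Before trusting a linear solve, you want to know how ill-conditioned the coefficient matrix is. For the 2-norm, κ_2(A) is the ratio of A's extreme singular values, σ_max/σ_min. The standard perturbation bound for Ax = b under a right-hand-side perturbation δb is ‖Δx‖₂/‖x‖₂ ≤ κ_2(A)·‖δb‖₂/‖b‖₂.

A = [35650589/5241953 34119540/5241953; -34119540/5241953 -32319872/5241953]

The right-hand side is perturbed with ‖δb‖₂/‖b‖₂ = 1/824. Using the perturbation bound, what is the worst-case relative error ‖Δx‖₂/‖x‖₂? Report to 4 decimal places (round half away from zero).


form AᵀA = [2895490494481/32673093049 2757575342340/32673093049; 2757575342340/32673093049 2626298615824/32673093049] with trace 6565742105/38850289 and determinant 7311616/38850289
solving λ² − 6565742105/38850289·λ + 7311616/38850289 = 0 gives λ = 169, 43264/38850289
so κ_2 = √(169 / (43264/38850289)) = 389.5625
κ_2(A)·‖δb‖/‖b‖ = 0.4728

0.4728


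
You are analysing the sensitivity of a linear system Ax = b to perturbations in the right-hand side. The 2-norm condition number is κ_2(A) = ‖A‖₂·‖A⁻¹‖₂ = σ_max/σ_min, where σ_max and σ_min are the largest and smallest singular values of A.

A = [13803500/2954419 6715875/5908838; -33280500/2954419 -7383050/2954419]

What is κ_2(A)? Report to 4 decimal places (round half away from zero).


138.5750

AᵀA = [7681232500000/51648471169 1728182756250/51648471169; 1728182756250/51648471169 1557045480625/206593884676]; tr = 19204030625/122899396, det = 39062500/30724849
solving λ² − 19204030625/122899396·λ + 39062500/30724849 = 0 gives λ = 625/4, 250000/30724849
σ_max=√(625/4)=(25/2), σ_min=√(250000/30724849)=(500/5543) → κ = 138.5750


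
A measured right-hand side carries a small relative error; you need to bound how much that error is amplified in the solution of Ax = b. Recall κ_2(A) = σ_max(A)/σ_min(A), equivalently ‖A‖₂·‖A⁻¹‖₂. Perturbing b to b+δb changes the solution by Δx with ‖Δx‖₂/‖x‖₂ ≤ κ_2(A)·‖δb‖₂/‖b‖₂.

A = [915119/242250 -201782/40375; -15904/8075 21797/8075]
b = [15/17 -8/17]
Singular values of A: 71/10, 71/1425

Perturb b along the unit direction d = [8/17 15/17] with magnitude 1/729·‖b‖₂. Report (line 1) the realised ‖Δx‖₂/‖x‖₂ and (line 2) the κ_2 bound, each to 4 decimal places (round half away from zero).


largest singular value 71/10, smallest 71/1425
κ_2(A) = (71/10) / (71/1425) = 142.5000
perturbation bound = 142.5000·1/729 = 0.1955
solve Ax = b  →  x = [0.0845 -0.1127]
2-norm of b is 1.0000; of x, 0.1408
δb = ε·‖b‖·d = [0.0006 0.0012]; solving A·Δx = δb gives ‖Δx‖ = 0.0275
realised ‖Δx‖/‖x‖ = 0.1955
so the bound is sharp here: realised error equals the bound

0.1955
0.1955


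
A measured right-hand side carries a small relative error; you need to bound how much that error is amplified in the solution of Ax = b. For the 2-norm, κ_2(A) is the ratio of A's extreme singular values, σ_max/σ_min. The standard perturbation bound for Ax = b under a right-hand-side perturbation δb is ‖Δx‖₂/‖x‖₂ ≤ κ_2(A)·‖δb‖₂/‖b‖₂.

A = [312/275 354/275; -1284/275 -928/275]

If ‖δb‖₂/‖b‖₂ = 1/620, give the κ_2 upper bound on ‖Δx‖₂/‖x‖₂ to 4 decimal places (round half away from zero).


form AᵀA = [13968/605 10416/605; 10416/605 7892/605] with trace 4372/121 and determinant 576/121
solving λ² − 4372/121·λ + 576/121 = 0 gives λ = 36, 16/121
σ_max=√36=6, σ_min=√(16/121)=(4/11) → κ = 16.5000
worst-case relative error ≤ 16.5000 × 1/620 = 0.0266

0.0266


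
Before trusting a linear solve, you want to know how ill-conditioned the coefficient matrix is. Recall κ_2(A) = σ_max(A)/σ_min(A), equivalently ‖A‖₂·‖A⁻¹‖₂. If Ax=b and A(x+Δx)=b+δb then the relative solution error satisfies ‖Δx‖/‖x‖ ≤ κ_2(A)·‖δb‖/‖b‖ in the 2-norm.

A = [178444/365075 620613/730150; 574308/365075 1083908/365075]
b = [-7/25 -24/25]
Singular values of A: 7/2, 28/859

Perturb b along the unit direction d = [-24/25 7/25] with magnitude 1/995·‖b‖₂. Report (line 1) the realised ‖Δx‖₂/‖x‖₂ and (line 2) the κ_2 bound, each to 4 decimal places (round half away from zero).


0.1079
0.1079

σ_max = 7/2, σ_min = 28/859
κ_2(A) = (7/2) / (28/859) = 107.3750
perturbation bound = 107.3750·1/995 = 0.1079
solve Ax = b  →  x = [-0.1345 -0.2521]
2-norm of b is 1.0000; of x, 0.2857
Δx = A⁻¹·δb where δb = 1/995·1.0000·d; ‖Δx‖ = 0.0308
relative error = 0.1079
so the bound is sharp here: realised error equals the bound


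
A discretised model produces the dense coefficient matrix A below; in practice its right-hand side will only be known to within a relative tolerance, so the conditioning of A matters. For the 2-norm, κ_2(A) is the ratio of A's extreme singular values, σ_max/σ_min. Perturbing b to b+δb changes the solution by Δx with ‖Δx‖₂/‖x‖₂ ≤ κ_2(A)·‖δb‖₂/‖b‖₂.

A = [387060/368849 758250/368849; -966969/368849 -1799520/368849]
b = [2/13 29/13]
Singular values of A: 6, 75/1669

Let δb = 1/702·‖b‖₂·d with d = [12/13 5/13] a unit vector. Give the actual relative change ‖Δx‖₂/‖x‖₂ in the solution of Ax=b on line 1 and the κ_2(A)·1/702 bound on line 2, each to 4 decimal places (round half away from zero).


from the listed singular values, σ₁ = 6, σ_n = 75/1669
condition number: 6 ÷ (75/1669) = 133.5200
worst-case relative error ≤ 133.5200 × 1/702 = 0.1902
solve Ax = b  →  x = [-19.7922 10.1780]
2-norm of b is 2.2361; of x, 22.2558
Δx = A⁻¹·δb where δb = 1/702·2.2361·d; ‖Δx‖ = 0.0709
realised ‖Δx‖/‖x‖ = 0.0032
realised/bound (from unrounded values) ≈ 0.0167

0.0032
0.1902


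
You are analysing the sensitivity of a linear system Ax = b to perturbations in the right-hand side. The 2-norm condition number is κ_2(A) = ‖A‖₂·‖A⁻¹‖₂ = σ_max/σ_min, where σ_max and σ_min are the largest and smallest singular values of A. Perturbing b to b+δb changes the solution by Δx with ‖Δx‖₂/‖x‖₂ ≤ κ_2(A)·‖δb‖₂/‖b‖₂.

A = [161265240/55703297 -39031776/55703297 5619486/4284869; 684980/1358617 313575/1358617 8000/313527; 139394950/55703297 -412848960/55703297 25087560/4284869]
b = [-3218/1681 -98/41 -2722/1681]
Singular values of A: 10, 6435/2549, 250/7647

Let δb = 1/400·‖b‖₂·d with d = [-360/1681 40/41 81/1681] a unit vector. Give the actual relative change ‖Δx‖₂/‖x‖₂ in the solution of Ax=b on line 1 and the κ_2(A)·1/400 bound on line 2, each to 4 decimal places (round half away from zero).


0.0043
0.7647

from the listed singular values, σ₁ = 10, σ_n = 250/7647
κ = σ_max/σ_min = 10/(250/7647) = 305.8800
bound on ‖Δx‖/‖x‖: κ·ε = 305.8800·1/400 = 0.7647
solve Ax = b  →  x = [13.3247 -34.0391 -49.0608]
‖b‖ = 3.4641, ‖x‖ = 61.1815
with δb = [-0.0019 0.0084 0.0004], A·Δx = δb → ‖Δx‖ = 0.2649
realised ‖Δx‖/‖x‖ = 0.0043
so the bound overstates the realised error by a factor of ≈ 176.6157 (computed from the unrounded values)


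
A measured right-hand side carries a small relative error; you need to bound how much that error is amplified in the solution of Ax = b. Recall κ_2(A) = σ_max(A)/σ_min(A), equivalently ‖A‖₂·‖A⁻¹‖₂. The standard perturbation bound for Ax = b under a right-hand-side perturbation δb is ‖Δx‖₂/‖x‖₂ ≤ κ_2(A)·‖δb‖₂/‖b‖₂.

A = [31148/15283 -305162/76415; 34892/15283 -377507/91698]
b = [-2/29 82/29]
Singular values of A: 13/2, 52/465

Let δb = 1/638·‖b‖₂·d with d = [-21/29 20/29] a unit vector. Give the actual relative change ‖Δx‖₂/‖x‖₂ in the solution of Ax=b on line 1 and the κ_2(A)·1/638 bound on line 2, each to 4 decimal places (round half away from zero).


largest singular value 13/2, smallest 52/465
κ = σ_max/σ_min = (13/2)/(52/465) = 58.1250
worst-case relative error ≤ 58.1250 × 1/638 = 0.0911
solve Ax = b  →  x = [15.9253 8.1448]
‖b‖ = 2.8284, ‖x‖ = 17.8873
with δb = [-0.0032 0.0031], A·Δx = δb → ‖Δx‖ = 0.0396
dividing the unrounded norms, ‖Δx‖/‖x‖ = 0.0022
so the bound overstates the realised error by a factor of ≈ 41.1067 (computed from the unrounded values)

0.0022
0.0911


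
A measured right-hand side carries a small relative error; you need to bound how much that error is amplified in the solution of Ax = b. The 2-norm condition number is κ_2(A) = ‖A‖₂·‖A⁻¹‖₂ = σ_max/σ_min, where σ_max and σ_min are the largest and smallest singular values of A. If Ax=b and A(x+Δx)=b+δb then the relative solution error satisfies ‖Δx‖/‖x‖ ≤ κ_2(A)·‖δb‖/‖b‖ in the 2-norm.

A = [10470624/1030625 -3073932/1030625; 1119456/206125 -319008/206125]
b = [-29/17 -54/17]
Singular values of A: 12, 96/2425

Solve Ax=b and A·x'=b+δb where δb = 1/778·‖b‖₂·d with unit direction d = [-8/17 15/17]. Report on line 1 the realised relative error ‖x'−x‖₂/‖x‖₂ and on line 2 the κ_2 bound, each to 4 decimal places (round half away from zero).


0.0023
0.3896

largest singular value 12, smallest 96/2425
κ_2(A) = 12 / (96/2425) = 303.1250
bound on ‖Δx‖/‖x‖: κ·ε = 303.1250·1/778 = 0.3896
solve Ax = b  →  x = [-14.3858 -48.4300]
‖b‖ = 3.6056, ‖x‖ = 50.5215
re-solving with b+δb shifts x by Δx of norm 0.1171
dividing the unrounded norms, ‖Δx‖/‖x‖ = 0.0023
tightness: 0.0023 against a bound of 0.3896 (unrounded ratio ≈ 0.0059)


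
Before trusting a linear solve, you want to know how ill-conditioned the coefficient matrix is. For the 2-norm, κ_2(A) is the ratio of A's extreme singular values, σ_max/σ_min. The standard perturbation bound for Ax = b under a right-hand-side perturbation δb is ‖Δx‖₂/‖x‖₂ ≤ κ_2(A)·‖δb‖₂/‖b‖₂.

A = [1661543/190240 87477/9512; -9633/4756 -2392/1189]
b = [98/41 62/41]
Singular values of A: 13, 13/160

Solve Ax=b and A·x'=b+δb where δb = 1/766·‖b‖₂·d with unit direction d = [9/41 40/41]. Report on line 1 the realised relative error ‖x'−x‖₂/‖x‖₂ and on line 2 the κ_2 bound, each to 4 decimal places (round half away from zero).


0.0018
0.2089

largest singular value 13, smallest 13/160
κ = σ_max/σ_min = 13/(13/160) = 160.0000
κ_2(A)·‖δb‖/‖b‖ = 0.2089
solve Ax = b  →  x = [-17.7188 17.0875]
2-norm of b is 2.8284; of x, 24.6159
δb = ε·‖b‖·d = [0.0008 0.0036]; solving A·Δx = δb gives ‖Δx‖ = 0.0454
relative error = 0.0018
so the bound overstates the realised error by a factor of ≈ 113.1393 (computed from the unrounded values)


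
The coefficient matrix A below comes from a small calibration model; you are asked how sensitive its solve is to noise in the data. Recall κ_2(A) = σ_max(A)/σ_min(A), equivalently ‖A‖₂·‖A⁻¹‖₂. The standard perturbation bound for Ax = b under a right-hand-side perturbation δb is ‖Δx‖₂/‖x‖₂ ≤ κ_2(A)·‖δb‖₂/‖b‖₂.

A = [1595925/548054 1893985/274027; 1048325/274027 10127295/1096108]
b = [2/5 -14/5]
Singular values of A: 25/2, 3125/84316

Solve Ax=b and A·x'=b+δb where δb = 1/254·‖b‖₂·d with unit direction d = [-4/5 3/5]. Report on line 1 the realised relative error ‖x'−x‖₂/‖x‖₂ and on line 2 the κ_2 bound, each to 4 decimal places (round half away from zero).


0.0056
1.3278

from the listed singular values, σ₁ = 25/2, σ_n = 3125/84316
κ = σ_max/σ_min = (25/2)/(3125/84316) = 337.2640
κ_2(A)·‖δb‖/‖b‖ = 1.3278
solve Ax = b  →  x = [49.7498 -20.9024]
2-norm of b is 2.8284; of x, 53.9625
re-solving with b+δb shifts x by Δx of norm 0.3004
dividing the unrounded norms, ‖Δx‖/‖x‖ = 0.0056
so the bound overstates the realised error by a factor of ≈ 238.4827 (computed from the unrounded values)


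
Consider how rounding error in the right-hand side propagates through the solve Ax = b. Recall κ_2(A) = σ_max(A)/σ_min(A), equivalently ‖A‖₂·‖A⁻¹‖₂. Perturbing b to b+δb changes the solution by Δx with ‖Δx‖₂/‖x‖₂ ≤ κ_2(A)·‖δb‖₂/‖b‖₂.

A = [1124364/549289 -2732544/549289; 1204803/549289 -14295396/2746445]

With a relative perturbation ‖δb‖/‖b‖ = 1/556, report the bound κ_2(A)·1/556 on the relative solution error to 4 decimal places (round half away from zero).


0.4258

AᵀA = [3229185105/358761481 -38745548748/1793807405; -38745548748/1793807405 464956319376/8969037025]; tr = 3228910929/53071225, det = 3504384/53071225
solving λ² − 3228910929/53071225·λ + 3504384/53071225 = 0 gives λ = 1521/25, 2304/2122849
κ_2(A) = √(λ_max/λ_min) = √((1521/25) / (2304/2122849)) = 236.7625
κ_2(A)·‖δb‖/‖b‖ = 0.4258


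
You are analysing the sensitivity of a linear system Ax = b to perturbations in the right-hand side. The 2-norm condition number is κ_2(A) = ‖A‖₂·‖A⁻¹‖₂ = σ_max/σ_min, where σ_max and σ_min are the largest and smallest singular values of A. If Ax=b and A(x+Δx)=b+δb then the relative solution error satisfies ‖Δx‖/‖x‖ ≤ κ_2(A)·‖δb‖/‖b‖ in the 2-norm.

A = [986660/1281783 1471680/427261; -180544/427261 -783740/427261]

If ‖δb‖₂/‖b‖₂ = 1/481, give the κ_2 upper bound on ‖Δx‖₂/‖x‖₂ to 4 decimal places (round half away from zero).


form AᵀA = [4383609616/5685009201 2164413440/631667689; 2164413440/631667689 9619690000/631667689] with trace 54111136/3381921 and determinant 6400/3381921
char-poly roots: 16 and 400/3381921
κ_2(A) = √(λ_max/λ_min) = √(16 / (400/3381921)) = 367.8000
bound on ‖Δx‖/‖x‖: κ·ε = 367.8000·1/481 = 0.7647

0.7647


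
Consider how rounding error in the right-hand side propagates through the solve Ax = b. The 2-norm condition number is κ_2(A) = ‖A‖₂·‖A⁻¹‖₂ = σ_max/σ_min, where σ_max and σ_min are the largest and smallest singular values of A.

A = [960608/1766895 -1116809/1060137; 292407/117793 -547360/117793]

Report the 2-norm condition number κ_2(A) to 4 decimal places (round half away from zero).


form AᵀA = [11993268769/1857179025 -13491862912/1114307415; -13491862912/1114307415 15178526401/668584449] with trace 1686514114/57836025 and determinant 225/28561
solving λ² − 1686514114/57836025·λ + 225/28561 = 0 gives λ = 729/25, 625/2313441
so κ_2 = √((729/25) / (625/2313441)) = 328.5360

328.5360


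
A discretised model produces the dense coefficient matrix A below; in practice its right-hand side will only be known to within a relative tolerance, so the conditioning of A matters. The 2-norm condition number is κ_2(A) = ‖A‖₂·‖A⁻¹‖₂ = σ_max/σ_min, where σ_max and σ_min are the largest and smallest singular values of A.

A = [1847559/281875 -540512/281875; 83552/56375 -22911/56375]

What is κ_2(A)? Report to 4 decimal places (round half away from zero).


AᵀA = [2134442401/47265625 -622536768/47265625; -622536768/47265625 181603849/47265625]; tr = 3705674/75625, det = 2401/75625
eigenvalues of AᵀA: λ = (tr ± √(tr²−4·det))/2 = 49, 49/75625
σ_max=√49=7, σ_min=√(49/75625)=(7/275) → κ = 275.0000

275.0000


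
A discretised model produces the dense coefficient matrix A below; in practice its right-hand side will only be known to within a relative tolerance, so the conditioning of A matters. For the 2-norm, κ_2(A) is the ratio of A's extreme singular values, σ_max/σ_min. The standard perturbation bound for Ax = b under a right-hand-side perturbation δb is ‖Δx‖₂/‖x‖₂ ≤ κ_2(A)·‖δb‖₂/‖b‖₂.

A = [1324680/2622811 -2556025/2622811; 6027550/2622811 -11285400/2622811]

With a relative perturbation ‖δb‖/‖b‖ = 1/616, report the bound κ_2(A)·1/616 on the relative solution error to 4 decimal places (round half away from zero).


0.6109

AᵀA = [22656832900/4092288841 -42480207000/4092288841; -42480207000/4092288841 79651110625/4092288841]; tr = 354006725/14160169, det = 62500/14160169
solving λ² − 354006725/14160169·λ + 62500/14160169 = 0 gives λ = 25, 2500/14160169
κ_2(A) = √(λ_max/λ_min) = √(25 / (2500/14160169)) = 376.3000
worst-case relative error ≤ 376.3000 × 1/616 = 0.6109


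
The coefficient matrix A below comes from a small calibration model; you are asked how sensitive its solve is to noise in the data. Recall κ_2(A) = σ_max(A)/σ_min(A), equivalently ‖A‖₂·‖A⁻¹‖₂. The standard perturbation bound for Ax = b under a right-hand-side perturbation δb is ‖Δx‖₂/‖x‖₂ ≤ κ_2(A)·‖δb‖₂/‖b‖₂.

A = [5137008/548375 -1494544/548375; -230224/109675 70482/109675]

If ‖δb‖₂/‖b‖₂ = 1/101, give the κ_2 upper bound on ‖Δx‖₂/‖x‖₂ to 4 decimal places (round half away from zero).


3.3106

form AᵀA = [16486572544/178890625 -4808536992/178890625; -4808536992/178890625 1402649956/178890625] with trace 28622756/286225 and determinant 1024/11449
char-poly roots: 100 and 256/286225
so κ_2 = √(100 / (256/286225)) = 334.3750
bound on ‖Δx‖/‖x‖: κ·ε = 334.3750·1/101 = 3.3106


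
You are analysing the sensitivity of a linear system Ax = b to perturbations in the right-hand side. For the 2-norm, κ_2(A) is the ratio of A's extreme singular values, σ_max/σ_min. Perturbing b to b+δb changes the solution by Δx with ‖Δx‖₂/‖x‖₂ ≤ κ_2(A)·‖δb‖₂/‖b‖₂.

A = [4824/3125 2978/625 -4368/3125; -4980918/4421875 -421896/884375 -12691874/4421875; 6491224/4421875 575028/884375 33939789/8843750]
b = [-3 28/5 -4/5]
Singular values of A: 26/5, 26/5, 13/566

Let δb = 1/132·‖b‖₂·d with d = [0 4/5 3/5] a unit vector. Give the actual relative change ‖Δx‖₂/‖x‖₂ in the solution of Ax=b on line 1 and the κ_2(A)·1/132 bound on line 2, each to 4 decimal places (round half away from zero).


from the listed singular values, σ₁ = 26/5, σ_n = 13/566
κ_2(A) = (26/5) / (13/566) = 226.4000
worst-case relative error ≤ 226.4000 × 1/132 = 1.7152
solve Ax = b  →  x = [-154.7721 63.6550 48.2092]
‖b‖₂ = 6.4031 and ‖x‖₂ = 174.1565
with δb = [0.0000 0.0388 0.0291], A·Δx = δb → ‖Δx‖ = 2.1120
realised ‖Δx‖/‖x‖ = 0.0121
so the bound overstates the realised error by a factor of ≈ 141.4331 (computed from the unrounded values)

0.0121
1.7152


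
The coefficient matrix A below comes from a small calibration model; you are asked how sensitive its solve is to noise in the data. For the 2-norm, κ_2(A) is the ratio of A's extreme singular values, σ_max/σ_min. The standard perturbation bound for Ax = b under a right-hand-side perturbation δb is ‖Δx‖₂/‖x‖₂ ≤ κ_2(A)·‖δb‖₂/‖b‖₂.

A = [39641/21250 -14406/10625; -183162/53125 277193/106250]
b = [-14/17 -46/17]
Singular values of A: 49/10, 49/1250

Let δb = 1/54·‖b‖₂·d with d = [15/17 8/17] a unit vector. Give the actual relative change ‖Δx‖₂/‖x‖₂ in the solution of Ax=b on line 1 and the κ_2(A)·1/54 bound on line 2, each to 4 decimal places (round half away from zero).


0.0262
2.3148

largest singular value 49/10, smallest 49/1250
κ_2(A) = (49/10) / (49/1250) = 125.0000
perturbation bound = 125.0000·1/54 = 2.3148
solve Ax = b  →  x = [-30.2857 -41.0612]
2-norm of b is 2.8284; of x, 51.0220
Δx = A⁻¹·δb where δb = 1/54·2.8284·d; ‖Δx‖ = 1.3362
relative error = 0.0262
tightness: 0.0262 against a bound of 2.3148 (unrounded ratio ≈ 0.0113)


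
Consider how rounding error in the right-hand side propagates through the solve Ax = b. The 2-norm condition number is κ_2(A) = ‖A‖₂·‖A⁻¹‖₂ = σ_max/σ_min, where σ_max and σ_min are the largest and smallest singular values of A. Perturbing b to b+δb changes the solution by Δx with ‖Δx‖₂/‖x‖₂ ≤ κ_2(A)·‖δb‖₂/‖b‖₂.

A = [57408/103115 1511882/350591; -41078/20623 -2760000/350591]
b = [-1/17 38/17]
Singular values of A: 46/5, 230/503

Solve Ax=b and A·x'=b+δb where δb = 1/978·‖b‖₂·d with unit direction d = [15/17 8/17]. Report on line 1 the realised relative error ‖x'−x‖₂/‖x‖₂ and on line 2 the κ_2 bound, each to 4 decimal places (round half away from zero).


0.0023
0.0206

largest singular value 46/5, smallest 230/503
κ_2(A) = (46/5) / (230/503) = 20.1200
κ_2(A)·‖δb‖/‖b‖ = 0.0206
solve Ax = b  →  x = [-2.1813 0.2680]
‖b‖₂ = 2.2361 and ‖x‖₂ = 2.1977
δb = ε·‖b‖·d = [0.0020 0.0011]; solving A·Δx = δb gives ‖Δx‖ = 0.0050
dividing the unrounded norms, ‖Δx‖/‖x‖ = 0.0023
realised/bound (from unrounded values) ≈ 0.1106


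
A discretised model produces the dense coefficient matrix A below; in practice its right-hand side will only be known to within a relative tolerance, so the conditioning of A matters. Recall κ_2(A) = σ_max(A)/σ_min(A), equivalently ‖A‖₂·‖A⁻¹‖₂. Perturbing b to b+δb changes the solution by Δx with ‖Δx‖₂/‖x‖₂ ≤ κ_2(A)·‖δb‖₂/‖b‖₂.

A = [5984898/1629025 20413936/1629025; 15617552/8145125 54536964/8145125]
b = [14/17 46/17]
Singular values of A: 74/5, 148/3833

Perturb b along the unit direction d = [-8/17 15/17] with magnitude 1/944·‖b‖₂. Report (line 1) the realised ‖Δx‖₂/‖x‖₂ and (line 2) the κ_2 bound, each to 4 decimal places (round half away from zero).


σ_max = 74/5, σ_min = 148/3833
κ_2(A) = (74/5) / (148/3833) = 383.3000
worst-case relative error ≤ 383.3000 × 1/944 = 0.4060
solve Ax = b  →  x = [-49.6876 14.6330]
‖b‖₂ = 2.8284 and ‖x‖₂ = 51.7975
with δb = [-0.0014 0.0026], A·Δx = δb → ‖Δx‖ = 0.0776
relative error = 0.0015
tightness: 0.0015 against a bound of 0.4060 (unrounded ratio ≈ 0.0037)

0.0015
0.4060


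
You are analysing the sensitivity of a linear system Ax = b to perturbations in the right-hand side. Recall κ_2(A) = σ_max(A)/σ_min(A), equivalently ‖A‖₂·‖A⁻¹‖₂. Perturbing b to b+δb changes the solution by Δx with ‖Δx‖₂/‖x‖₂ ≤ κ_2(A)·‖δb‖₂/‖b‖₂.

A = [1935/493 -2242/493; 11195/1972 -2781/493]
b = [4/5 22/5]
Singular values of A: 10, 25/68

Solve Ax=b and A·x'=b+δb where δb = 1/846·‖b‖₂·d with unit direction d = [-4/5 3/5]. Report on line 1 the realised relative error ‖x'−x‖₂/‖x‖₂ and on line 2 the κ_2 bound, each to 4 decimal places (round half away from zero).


from the listed singular values, σ₁ = 10, σ_n = 25/68
κ_2(A) = 10 / (25/68) = 27.2000
perturbation bound = 27.2000·1/846 = 0.0322
solve Ax = b  →  x = [4.2152 3.4621]
2-norm of b is 4.4721; of x, 5.4547
Δx = A⁻¹·δb where δb = 1/846·4.4721·d; ‖Δx‖ = 0.0144
realised ‖Δx‖/‖x‖ = 0.0026
so the bound overstates the realised error by a factor of ≈ 12.1970 (computed from the unrounded values)

0.0026
0.0322


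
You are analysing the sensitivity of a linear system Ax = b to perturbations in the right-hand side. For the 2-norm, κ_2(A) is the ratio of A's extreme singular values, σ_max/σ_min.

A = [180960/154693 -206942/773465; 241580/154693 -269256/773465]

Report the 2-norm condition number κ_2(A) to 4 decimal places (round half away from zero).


377.3000

AᵀA = [91107418000/23929924249 -20499017760/23929924249; -20499017760/23929924249 4612951396/23929924249]; tr = 56942516/14235529, det = 1600/14235529
solving λ² − 56942516/14235529·λ + 1600/14235529 = 0 gives λ = 4, 400/14235529
κ = σ_max/σ_min = 2/(20/3773) = 377.3000


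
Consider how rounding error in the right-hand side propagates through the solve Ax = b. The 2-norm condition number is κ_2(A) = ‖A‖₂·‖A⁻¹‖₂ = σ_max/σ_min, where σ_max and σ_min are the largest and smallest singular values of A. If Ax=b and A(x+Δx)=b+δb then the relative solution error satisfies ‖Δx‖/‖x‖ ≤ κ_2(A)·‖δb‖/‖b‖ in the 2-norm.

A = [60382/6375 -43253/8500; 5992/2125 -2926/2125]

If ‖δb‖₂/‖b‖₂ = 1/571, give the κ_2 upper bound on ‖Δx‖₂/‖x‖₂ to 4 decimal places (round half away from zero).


AᵀA = [6350596/65025 -90307/1734; -90307/1734 3212489/115600]; tr = 451633/3600, det = 9604/5625
char-poly roots: 3136/25 and 49/3600
σ_max=√(3136/25)=(56/5), σ_min=√(49/3600)=(7/60) → κ = 96.0000
worst-case relative error ≤ 96.0000 × 1/571 = 0.1681

0.1681


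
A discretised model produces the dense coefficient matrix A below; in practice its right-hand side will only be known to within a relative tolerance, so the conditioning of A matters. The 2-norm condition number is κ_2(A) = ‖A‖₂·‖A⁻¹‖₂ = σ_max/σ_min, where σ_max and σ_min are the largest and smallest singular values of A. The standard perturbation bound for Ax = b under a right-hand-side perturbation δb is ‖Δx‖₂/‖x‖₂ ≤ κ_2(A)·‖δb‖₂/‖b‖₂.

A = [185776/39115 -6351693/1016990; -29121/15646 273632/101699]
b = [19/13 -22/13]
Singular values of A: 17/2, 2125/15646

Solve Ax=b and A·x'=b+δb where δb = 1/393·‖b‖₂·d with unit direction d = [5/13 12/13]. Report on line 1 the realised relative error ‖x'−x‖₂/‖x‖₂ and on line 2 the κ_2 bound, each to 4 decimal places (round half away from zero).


0.0057
0.1592

largest singular value 17/2, smallest 2125/15646
κ = σ_max/σ_min = (17/2)/(2125/15646) = 62.5840
worst-case relative error ≤ 62.5840 × 1/393 = 0.1592
solve Ax = b  →  x = [-5.7491 -4.6059]
2-norm of b is 2.2361; of x, 7.3666
with δb = [0.0022 0.0053], A·Δx = δb → ‖Δx‖ = 0.0419
realised ‖Δx‖/‖x‖ = 0.0057
realised/bound (from unrounded values) ≈ 0.0357


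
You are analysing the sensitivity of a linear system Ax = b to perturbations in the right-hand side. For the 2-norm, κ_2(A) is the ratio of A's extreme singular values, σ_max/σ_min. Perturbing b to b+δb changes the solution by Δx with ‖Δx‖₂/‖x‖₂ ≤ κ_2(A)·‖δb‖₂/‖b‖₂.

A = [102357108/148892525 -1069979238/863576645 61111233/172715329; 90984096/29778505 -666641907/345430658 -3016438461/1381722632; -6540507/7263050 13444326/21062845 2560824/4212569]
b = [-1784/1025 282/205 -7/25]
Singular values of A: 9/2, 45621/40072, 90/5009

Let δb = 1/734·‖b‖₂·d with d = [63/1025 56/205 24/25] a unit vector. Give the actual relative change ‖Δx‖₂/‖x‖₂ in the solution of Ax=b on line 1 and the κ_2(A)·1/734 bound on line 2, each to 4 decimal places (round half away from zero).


largest singular value 9/2, smallest 90/5009
κ = σ_max/σ_min = (9/2)/(90/5009) = 250.4500
worst-case relative error ≤ 250.4500 × 1/734 = 0.3412
solve Ax = b  →  x = [0.1609 1.1006 -1.3778]
‖b‖ = 2.2361, ‖x‖ = 1.7707
δb = ε·‖b‖·d = [0.0002 0.0008 0.0029]; solving A·Δx = δb gives ‖Δx‖ = 0.1695
dividing the unrounded norms, ‖Δx‖/‖x‖ = 0.0958
tightness: 0.0958 against a bound of 0.3412 (unrounded ratio ≈ 0.2806)

0.0958
0.3412


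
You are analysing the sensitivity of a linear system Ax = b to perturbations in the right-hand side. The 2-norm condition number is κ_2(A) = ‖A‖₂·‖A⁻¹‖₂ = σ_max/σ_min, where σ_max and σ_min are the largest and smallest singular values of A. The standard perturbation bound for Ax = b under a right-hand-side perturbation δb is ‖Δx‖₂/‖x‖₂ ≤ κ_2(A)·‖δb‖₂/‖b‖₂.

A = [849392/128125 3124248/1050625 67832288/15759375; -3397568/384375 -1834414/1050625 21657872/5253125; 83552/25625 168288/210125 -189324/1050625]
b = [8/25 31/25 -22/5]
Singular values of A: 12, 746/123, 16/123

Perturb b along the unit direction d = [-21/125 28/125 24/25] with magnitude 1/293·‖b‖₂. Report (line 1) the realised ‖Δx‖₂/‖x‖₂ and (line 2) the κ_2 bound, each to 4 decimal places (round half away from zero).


largest singular value 12, smallest 16/123
κ_2(A) = 12 / (16/123) = 92.2500
perturbation bound = 92.2500·1/293 = 0.3148
solve Ax = b  →  x = [-8.7700 28.7907 -6.3089]
‖b‖ = 4.5826, ‖x‖ = 30.7509
δb = ε·‖b‖·d = [-0.0026 0.0035 0.0150]; solving A·Δx = δb gives ‖Δx‖ = 0.1202
dividing the unrounded norms, ‖Δx‖/‖x‖ = 0.0039
so the bound overstates the realised error by a factor of ≈ 80.5247 (computed from the unrounded values)

0.0039
0.3148
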